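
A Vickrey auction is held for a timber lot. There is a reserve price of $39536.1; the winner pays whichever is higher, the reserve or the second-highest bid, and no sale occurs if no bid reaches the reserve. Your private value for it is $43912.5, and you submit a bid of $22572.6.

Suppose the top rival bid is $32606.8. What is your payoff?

$0

Your bid $22572.6 is below the highest competing bid $32606.8, so you lose. Payoff $0.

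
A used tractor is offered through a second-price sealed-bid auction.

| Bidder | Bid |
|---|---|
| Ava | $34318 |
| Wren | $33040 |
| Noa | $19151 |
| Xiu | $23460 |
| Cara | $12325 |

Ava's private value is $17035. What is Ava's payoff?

Highest bid: Ava at $34318, so Ava wins.
Second-highest bid: Wren at $33040 — that is the price the winner pays.
Ava's payoff = value − price = $17035 − $33040 = −$16005.

−$16005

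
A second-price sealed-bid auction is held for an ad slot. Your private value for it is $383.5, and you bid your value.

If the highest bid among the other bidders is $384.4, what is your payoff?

Your bid $383.5 is below the highest competing bid $384.4, so you lose.
A losing bidder pays nothing and receives nothing: payoff = $0.

$0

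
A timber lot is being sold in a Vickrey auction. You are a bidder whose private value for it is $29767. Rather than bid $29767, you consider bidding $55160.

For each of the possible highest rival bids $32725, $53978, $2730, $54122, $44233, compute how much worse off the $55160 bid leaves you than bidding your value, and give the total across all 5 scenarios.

The deviation costs you only when the competing bid falls strictly between $29767 and $55160; elsewhere both bids give the same outcome.
$32725: truthful payoff $0, deviation payoff −$2958 → loss $2958.
$53978: truthful payoff $0, deviation payoff −$24211 → loss $24211.
$2730: outcomes coincide → loss $0.
$54122: truthful payoff $0, deviation payoff −$24355 → loss $24355.
$44233: truthful payoff $0, deviation payoff −$14466 → loss $14466.
Total loss = $2958 + $24211 + $24355 + $14466 = $65990.

$65990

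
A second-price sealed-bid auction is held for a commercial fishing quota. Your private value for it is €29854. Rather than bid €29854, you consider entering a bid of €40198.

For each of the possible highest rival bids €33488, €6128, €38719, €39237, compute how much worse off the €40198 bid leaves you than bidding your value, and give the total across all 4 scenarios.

€21882

The deviation costs you only when the competing bid falls strictly between €29854 and €40198; elsewhere both bids give the same outcome.
€33488: truthful payoff €0, deviation payoff −€3634 → loss €3634.
€6128: outcomes coincide → loss €0.
€38719: truthful payoff €0, deviation payoff −€8865 → loss €8865.
€39237: truthful payoff €0, deviation payoff −€9383 → loss €9383.
Total loss = €3634 + €8865 + €9383 = €21882.
In a second-price auction your bid sets only whether you win, not what you pay, so bidding your true value is weakly dominant.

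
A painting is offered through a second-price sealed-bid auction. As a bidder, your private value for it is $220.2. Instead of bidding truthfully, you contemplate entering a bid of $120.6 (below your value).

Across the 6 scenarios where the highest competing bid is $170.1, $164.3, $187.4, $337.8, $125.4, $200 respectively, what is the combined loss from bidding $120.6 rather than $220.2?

$253.8

The deviation costs you only when the competing bid falls strictly between $120.6 and $220.2; elsewhere both bids give the same outcome.
$170.1: truthful payoff $50.1, deviation payoff $0 → loss $50.1.
$164.3: truthful payoff $55.9, deviation payoff $0 → loss $55.9.
$187.4: truthful payoff $32.8, deviation payoff $0 → loss $32.8.
$337.8: outcomes coincide → loss $0.
$125.4: truthful payoff $94.8, deviation payoff $0 → loss $94.8.
$200: truthful payoff $20.2, deviation payoff $0 → loss $20.2.
Total loss = $50.1 + $55.9 + $32.8 + $94.8 + $20.2 = $253.8.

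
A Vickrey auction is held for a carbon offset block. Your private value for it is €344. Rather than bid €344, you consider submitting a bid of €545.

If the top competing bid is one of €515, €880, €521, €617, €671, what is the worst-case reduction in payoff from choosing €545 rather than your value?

€515: truthful gives €0, deviation gives −€171 → loss €171.
€880: same outcome either way → loss €0.
€521: truthful gives €0, deviation gives −€177 → loss €177.
€617: same outcome either way → loss €0.
€671: same outcome either way → loss €0.
Maximum loss: €177.

€177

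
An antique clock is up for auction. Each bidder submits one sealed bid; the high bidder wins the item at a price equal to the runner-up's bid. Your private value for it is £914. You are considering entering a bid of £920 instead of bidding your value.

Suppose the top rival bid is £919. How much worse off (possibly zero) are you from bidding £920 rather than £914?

Bidding your value £914: you lose (since £914 < £919). Payoff £0.
Bidding £920: you win and pay £919. Payoff £914 − £919 = −£5.
The competing bid £919 lies between your value and your inflated bid, so overbidding wins an item priced above your value.
Loss from deviating = £0 − (−£5) = £5.
In a second-price auction your bid sets only whether you win, not what you pay, so bidding your true value is weakly dominant.

£5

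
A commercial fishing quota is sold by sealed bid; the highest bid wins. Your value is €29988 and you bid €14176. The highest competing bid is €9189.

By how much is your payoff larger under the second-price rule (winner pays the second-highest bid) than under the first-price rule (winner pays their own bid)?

€4987

You have the highest bid, so you win under either rule.
Second-price: pay €9189 → payoff €20799.
First-price: pay your own bid €14176 → payoff €15812.
Difference = €20799 − (€15812) = €4987.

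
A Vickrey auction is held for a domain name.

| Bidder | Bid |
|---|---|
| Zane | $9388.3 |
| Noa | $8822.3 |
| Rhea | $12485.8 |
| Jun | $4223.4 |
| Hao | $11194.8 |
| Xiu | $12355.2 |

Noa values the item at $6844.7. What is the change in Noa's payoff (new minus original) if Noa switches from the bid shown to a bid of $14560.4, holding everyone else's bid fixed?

−$5641.1

The highest bid among the other bidders is $12485.8; Noa's bid doesn't change that.
Original bid $8822.3: Noa is not highest (top rival bid is $12485.8); payoff $0.
Alternative bid $14560.4: Noa is highest, pays the top rival bid $12485.8; payoff $6844.7 − $12485.8 = −$5641.1.
Change in payoff = −$5641.1 − ($0) = −$5641.1.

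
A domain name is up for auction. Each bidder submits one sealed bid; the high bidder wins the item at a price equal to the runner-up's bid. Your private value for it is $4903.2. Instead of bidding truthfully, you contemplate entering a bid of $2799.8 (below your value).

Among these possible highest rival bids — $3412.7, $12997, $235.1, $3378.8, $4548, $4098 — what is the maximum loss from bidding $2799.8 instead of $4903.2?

$3412.7: truthful gives $1490.5, deviation gives $0 → loss $1490.5.
$12997: same outcome either way → loss $0.
$235.1: same outcome either way → loss $0.
$3378.8: truthful gives $1524.4, deviation gives $0 → loss $1524.4.
$4548: truthful gives $355.2, deviation gives $0 → loss $355.2.
$4098: truthful gives $805.2, deviation gives $0 → loss $805.2.
Maximum loss: $1524.4.

$1524.4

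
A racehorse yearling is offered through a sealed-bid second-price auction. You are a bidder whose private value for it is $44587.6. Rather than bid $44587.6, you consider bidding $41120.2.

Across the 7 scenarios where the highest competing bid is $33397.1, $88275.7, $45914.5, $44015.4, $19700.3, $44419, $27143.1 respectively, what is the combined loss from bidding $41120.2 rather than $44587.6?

$740.8

The deviation costs you only when the competing bid falls strictly between $41120.2 and $44587.6; elsewhere both bids give the same outcome.
$33397.1: outcomes coincide → loss $0.
$88275.7: outcomes coincide → loss $0.
$45914.5: outcomes coincide → loss $0.
$44015.4: truthful payoff $572.2, deviation payoff $0 → loss $572.2.
$19700.3: outcomes coincide → loss $0.
$44419: truthful payoff $168.6, deviation payoff $0 → loss $168.6.
$27143.1: outcomes coincide → loss $0.
Total loss = $572.2 + $168.6 = $740.8.
Truthful bidding weakly dominates here: raising your bid can only win items priced above your value, and lowering it can only forfeit items priced below.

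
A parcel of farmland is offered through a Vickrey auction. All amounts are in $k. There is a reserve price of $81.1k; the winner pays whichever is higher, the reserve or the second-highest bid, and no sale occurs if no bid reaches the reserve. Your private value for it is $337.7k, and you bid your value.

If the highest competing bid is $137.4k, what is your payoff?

$200.3k

Your bid $337.7k is the highest and exceeds the reserve.
Price = max(second-highest bid, reserve) = max($137.4k, $81.1k) = $137.4k.
Payoff = $337.7k − $137.4k = $200.3k.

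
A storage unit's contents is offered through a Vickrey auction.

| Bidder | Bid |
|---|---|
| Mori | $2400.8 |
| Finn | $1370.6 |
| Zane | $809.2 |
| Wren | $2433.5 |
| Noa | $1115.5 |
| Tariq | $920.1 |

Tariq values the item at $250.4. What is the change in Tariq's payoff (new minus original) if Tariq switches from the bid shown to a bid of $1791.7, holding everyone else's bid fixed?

$0

The highest bid among the other bidders is $2433.5; Tariq's bid doesn't change that.
Original bid $920.1: Tariq is not highest (top rival bid is $2433.5); payoff $0.
Alternative bid $1791.7: Tariq is not highest (top rival bid is $2433.5); payoff $0.
Change in payoff = $0 − ($0) = $0.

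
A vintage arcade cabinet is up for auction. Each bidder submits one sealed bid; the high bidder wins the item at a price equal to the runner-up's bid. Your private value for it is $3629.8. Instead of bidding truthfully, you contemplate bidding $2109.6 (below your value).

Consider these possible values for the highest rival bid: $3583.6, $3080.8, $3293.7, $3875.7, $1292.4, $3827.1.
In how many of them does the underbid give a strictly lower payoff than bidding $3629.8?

The deviation hurts exactly when the highest competing bid lies strictly between $2109.6 and $3629.8 — underbidding then forfeits a profitable win.
$3583.6: inside the interval → strictly worse (loss $46.2).
$3080.8: inside the interval → strictly worse (loss $549).
$3293.7: inside the interval → strictly worse (loss $336.1).
$3875.7: above both → same outcome either way.
$1292.4: below both → same outcome either way.
$3827.1: above both → same outcome either way.
Count: 3.

3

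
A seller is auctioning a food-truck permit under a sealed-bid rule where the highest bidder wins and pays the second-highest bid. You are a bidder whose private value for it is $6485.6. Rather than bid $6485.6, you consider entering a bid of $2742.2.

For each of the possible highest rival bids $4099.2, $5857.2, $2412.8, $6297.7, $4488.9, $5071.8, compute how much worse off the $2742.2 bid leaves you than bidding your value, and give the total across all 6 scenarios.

The deviation costs you only when the competing bid falls strictly between $2742.2 and $6485.6; elsewhere both bids give the same outcome.
$4099.2: truthful payoff $2386.4, deviation payoff $0 → loss $2386.4.
$5857.2: truthful payoff $628.4, deviation payoff $0 → loss $628.4.
$2412.8: outcomes coincide → loss $0.
$6297.7: truthful payoff $187.9, deviation payoff $0 → loss $187.9.
$4488.9: truthful payoff $1996.7, deviation payoff $0 → loss $1996.7.
$5071.8: truthful payoff $1413.8, deviation payoff $0 → loss $1413.8.
Total loss = $2386.4 + $628.4 + $187.9 + $1996.7 + $1413.8 = $6613.2.
Truthful bidding weakly dominates here: raising your bid can only win items priced above your value, and lowering it can only forfeit items priced below.

$6613.2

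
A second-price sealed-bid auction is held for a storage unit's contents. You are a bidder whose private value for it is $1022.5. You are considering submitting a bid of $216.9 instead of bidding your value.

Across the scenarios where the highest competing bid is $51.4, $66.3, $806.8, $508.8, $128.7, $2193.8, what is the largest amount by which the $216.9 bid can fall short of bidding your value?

$51.4: same outcome either way → loss $0.
$66.3: same outcome either way → loss $0.
$806.8: truthful gives $215.7, deviation gives $0 → loss $215.7.
$508.8: truthful gives $513.7, deviation gives $0 → loss $513.7.
$128.7: same outcome either way → loss $0.
$2193.8: same outcome either way → loss $0.
Maximum loss: $513.7.

$513.7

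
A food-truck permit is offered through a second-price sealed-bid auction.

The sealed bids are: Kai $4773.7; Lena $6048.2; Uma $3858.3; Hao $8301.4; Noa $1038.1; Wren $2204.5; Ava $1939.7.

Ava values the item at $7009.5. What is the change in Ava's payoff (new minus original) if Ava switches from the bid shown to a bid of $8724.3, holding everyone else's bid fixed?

−$1291.9

The highest bid among the other bidders is $8301.4; Ava's bid doesn't change that.
Original bid $1939.7: Ava is not highest (top rival bid is $8301.4); payoff $0.
Alternative bid $8724.3: Ava is highest, pays the top rival bid $8301.4; payoff $7009.5 − $8301.4 = −$1291.9.
Change in payoff = −$1291.9 − ($0) = −$1291.9.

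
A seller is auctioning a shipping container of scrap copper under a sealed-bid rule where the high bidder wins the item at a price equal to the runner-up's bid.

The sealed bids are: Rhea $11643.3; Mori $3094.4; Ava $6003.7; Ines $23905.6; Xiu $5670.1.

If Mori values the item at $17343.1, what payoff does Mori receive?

$0

Highest bid: Ines at $23905.6, so Ines wins.
Second-highest bid: Rhea at $11643.3 — that is the price the winner pays.
Mori did not win, so Mori pays nothing and receives nothing: payoff $0.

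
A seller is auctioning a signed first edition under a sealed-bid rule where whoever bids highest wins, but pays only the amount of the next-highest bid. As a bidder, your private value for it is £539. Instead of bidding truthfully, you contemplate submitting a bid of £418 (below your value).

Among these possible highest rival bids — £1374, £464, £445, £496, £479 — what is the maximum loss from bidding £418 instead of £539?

£94

£1374: same outcome either way → loss £0.
£464: truthful gives £75, deviation gives £0 → loss £75.
£445: truthful gives £94, deviation gives £0 → loss £94.
£496: truthful gives £43, deviation gives £0 → loss £43.
£479: truthful gives £60, deviation gives £0 → loss £60.
Maximum loss: £94.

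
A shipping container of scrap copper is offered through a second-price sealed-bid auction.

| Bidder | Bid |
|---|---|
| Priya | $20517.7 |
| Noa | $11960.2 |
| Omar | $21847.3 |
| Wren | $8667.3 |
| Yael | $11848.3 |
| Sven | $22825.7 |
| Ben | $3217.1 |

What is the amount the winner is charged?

$21847.3

Highest bid: Sven at $22825.7, so Sven wins.
Second-highest bid: Omar at $21847.3 — that is the price the winner pays.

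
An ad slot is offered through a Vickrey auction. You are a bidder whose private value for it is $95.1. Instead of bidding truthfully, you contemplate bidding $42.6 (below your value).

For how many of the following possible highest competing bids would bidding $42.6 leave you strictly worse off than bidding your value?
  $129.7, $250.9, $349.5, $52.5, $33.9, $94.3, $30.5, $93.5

3

The deviation hurts exactly when the highest competing bid lies strictly between $42.6 and $95.1 — underbidding then forfeits a profitable win.
$129.7: above both → same outcome either way.
$250.9: above both → same outcome either way.
$349.5: above both → same outcome either way.
$52.5: inside the interval → strictly worse (loss $42.6).
$33.9: below both → same outcome either way.
$94.3: inside the interval → strictly worse (loss $0.8).
$30.5: below both → same outcome either way.
$93.5: inside the interval → strictly worse (loss $1.6).
Count: 3.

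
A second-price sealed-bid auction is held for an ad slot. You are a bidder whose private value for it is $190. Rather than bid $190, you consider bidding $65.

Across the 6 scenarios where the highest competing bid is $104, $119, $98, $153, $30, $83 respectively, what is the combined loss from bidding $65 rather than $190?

The deviation costs you only when the competing bid falls strictly between $65 and $190; elsewhere both bids give the same outcome.
$104: truthful payoff $86, deviation payoff $0 → loss $86.
$119: truthful payoff $71, deviation payoff $0 → loss $71.
$98: truthful payoff $92, deviation payoff $0 → loss $92.
$153: truthful payoff $37, deviation payoff $0 → loss $37.
$30: outcomes coincide → loss $0.
$83: truthful payoff $107, deviation payoff $0 → loss $107.
Total loss = $86 + $71 + $92 + $37 + $107 = $393.

$393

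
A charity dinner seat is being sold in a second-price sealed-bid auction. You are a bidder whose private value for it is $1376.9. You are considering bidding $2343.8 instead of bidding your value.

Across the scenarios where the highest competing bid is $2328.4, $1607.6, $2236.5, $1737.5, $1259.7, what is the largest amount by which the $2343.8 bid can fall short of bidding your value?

$951.5

$2328.4: truthful gives $0, deviation gives −$951.5 → loss $951.5.
$1607.6: truthful gives $0, deviation gives −$230.7 → loss $230.7.
$2236.5: truthful gives $0, deviation gives −$859.6 → loss $859.6.
$1737.5: truthful gives $0, deviation gives −$360.6 → loss $360.6.
$1259.7: same outcome either way → loss $0.
Maximum loss: $951.5.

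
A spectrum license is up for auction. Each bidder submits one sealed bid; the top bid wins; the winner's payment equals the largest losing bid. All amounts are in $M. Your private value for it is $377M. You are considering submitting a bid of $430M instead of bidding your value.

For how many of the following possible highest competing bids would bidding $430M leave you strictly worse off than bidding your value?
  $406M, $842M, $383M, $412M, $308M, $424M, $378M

The deviation hurts exactly when the highest competing bid lies strictly between $377M and $430M — overbidding then wins at a price above your value.
$406M: inside the interval → strictly worse (loss $29M).
$842M: above both → same outcome either way.
$383M: inside the interval → strictly worse (loss $6M).
$412M: inside the interval → strictly worse (loss $35M).
$308M: below both → same outcome either way.
$424M: inside the interval → strictly worse (loss $47M).
$378M: inside the interval → strictly worse (loss $1M).
Count: 5.

5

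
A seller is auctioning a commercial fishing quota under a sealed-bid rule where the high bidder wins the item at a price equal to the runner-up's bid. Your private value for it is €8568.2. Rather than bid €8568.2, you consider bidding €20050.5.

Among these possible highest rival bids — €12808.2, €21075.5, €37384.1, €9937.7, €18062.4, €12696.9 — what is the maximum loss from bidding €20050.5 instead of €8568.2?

€12808.2: truthful gives €0, deviation gives −€4240 → loss €4240.
€21075.5: same outcome either way → loss €0.
€37384.1: same outcome either way → loss €0.
€9937.7: truthful gives €0, deviation gives −€1369.5 → loss €1369.5.
€18062.4: truthful gives €0, deviation gives −€9494.2 → loss €9494.2.
€12696.9: truthful gives €0, deviation gives −€4128.7 → loss €4128.7.
Maximum loss: €9494.2.

€9494.2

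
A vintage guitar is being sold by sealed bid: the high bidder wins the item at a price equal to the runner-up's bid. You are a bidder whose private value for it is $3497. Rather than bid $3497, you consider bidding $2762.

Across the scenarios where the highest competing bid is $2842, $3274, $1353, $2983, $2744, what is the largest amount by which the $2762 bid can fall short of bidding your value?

$655

$2842: truthful gives $655, deviation gives $0 → loss $655.
$3274: truthful gives $223, deviation gives $0 → loss $223.
$1353: same outcome either way → loss $0.
$2983: truthful gives $514, deviation gives $0 → loss $514.
$2744: same outcome either way → loss $0.
Maximum loss: $655.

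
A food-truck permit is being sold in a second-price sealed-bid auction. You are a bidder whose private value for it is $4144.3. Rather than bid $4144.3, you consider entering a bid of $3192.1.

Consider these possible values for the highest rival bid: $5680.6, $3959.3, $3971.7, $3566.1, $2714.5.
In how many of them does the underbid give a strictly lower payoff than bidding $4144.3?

3

The deviation hurts exactly when the highest competing bid lies strictly between $3192.1 and $4144.3 — underbidding then forfeits a profitable win.
$5680.6: above both → same outcome either way.
$3959.3: inside the interval → strictly worse (loss $185).
$3971.7: inside the interval → strictly worse (loss $172.6).
$3566.1: inside the interval → strictly worse (loss $578.2).
$2714.5: below both → same outcome either way.
Count: 3.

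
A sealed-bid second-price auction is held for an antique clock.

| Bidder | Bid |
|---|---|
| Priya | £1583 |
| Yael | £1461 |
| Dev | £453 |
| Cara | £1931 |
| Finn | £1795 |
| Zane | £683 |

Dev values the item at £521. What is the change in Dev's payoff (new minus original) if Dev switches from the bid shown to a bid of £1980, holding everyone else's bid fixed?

−£1410

The highest bid among the other bidders is £1931; Dev's bid doesn't change that.
Original bid £453: Dev is not highest (top rival bid is £1931); payoff £0.
Alternative bid £1980: Dev is highest, pays the top rival bid £1931; payoff £521 − £1931 = −£1410.
Change in payoff = −£1410 − (£0) = −£1410.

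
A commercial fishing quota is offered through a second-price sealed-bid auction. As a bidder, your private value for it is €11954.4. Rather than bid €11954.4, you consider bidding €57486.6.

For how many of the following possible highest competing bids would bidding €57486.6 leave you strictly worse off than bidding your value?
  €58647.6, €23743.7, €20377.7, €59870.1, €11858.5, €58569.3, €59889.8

2

The deviation hurts exactly when the highest competing bid lies strictly between €11954.4 and €57486.6 — overbidding then wins at a price above your value.
€58647.6: above both → same outcome either way.
€23743.7: inside the interval → strictly worse (loss €11789.3).
€20377.7: inside the interval → strictly worse (loss €8423.3).
€59870.1: above both → same outcome either way.
€11858.5: below both → same outcome either way.
€58569.3: above both → same outcome either way.
€59889.8: above both → same outcome either way.
Count: 2.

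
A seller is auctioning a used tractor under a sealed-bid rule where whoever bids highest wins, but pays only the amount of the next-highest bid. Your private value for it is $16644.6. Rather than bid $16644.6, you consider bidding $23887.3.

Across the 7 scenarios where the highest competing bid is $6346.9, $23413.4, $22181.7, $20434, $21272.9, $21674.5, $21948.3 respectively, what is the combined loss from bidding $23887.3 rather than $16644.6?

The deviation costs you only when the competing bid falls strictly between $16644.6 and $23887.3; elsewhere both bids give the same outcome.
$6346.9: outcomes coincide → loss $0.
$23413.4: truthful payoff $0, deviation payoff −$6768.8 → loss $6768.8.
$22181.7: truthful payoff $0, deviation payoff −$5537.1 → loss $5537.1.
$20434: truthful payoff $0, deviation payoff −$3789.4 → loss $3789.4.
$21272.9: truthful payoff $0, deviation payoff −$4628.3 → loss $4628.3.
$21674.5: truthful payoff $0, deviation payoff −$5029.9 → loss $5029.9.
$21948.3: truthful payoff $0, deviation payoff −$5303.7 → loss $5303.7.
Total loss = $6768.8 + $5537.1 + $3789.4 + $4628.3 + $5029.9 + $5303.7 = $31057.2.
Because the price is fixed by the runner-up's bid, deviating from your value can only change a good outcome into a bad one — never the reverse.

$31057.2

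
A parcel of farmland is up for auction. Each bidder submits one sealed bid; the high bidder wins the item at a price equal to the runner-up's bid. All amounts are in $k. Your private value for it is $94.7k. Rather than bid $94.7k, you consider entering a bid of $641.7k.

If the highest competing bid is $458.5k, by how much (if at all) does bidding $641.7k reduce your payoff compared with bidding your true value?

$363.8k

Bidding your value $94.7k: you lose (since $94.7k < $458.5k). Payoff $0k.
Bidding $641.7k: you win and pay $458.5k. Payoff $94.7k − $458.5k = −$363.8k.
The competing bid $458.5k lies between your value and your inflated bid, so overbidding wins an item priced above your value.
Loss from deviating = $0k − (−$363.8k) = $363.8k.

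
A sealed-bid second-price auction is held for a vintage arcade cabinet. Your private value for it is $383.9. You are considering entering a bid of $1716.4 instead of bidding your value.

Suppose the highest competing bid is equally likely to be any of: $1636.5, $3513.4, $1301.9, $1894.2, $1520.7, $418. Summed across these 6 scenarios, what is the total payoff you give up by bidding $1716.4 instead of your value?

The deviation costs you only when the competing bid falls strictly between $383.9 and $1716.4; elsewhere both bids give the same outcome.
$1636.5: truthful payoff $0, deviation payoff −$1252.6 → loss $1252.6.
$3513.4: outcomes coincide → loss $0.
$1301.9: truthful payoff $0, deviation payoff −$918 → loss $918.
$1894.2: outcomes coincide → loss $0.
$1520.7: truthful payoff $0, deviation payoff −$1136.8 → loss $1136.8.
$418: truthful payoff $0, deviation payoff −$34.1 → loss $34.1.
Total loss = $1252.6 + $918 + $1136.8 + $34.1 = $3341.5.

$3341.5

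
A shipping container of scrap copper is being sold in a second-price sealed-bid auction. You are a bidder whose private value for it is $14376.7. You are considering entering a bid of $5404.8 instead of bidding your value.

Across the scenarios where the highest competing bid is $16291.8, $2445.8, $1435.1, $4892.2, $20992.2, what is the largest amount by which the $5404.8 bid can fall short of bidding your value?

$16291.8: same outcome either way → loss $0.
$2445.8: same outcome either way → loss $0.
$1435.1: same outcome either way → loss $0.
$4892.2: same outcome either way → loss $0.
$20992.2: same outcome either way → loss $0.
Maximum loss: $0.

$0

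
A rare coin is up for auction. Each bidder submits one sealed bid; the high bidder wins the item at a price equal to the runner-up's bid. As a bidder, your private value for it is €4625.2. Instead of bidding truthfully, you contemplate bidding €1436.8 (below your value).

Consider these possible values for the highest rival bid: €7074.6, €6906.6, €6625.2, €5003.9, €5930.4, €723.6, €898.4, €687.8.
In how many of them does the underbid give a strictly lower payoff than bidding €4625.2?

0

The deviation hurts exactly when the highest competing bid lies strictly between €1436.8 and €4625.2 — underbidding then forfeits a profitable win.
€7074.6: above both → same outcome either way.
€6906.6: above both → same outcome either way.
€6625.2: above both → same outcome either way.
€5003.9: above both → same outcome either way.
€5930.4: above both → same outcome either way.
€723.6: below both → same outcome either way.
€898.4: below both → same outcome either way.
€687.8: below both → same outcome either way.
Count: 0.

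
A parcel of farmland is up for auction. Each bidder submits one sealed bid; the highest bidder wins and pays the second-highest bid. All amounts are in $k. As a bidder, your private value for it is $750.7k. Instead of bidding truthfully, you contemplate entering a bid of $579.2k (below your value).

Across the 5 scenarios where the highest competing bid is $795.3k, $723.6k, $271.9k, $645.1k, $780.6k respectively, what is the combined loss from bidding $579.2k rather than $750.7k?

The deviation costs you only when the competing bid falls strictly between $579.2k and $750.7k; elsewhere both bids give the same outcome.
$795.3k: outcomes coincide → loss $0k.
$723.6k: truthful payoff $27.1k, deviation payoff $0k → loss $27.1k.
$271.9k: outcomes coincide → loss $0k.
$645.1k: truthful payoff $105.6k, deviation payoff $0k → loss $105.6k.
$780.6k: outcomes coincide → loss $0k.
Total loss = $27.1k + $105.6k = $132.7k.
Truthful bidding weakly dominates here: raising your bid can only win items priced above your value, and lowering it can only forfeit items priced below.

$132.7k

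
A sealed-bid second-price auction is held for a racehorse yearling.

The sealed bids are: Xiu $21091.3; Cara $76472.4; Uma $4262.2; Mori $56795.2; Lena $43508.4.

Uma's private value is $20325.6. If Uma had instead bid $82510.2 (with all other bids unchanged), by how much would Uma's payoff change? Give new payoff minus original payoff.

The highest bid among the other bidders is $76472.4; Uma's bid doesn't change that.
Original bid $4262.2: Uma is not highest (top rival bid is $76472.4); payoff $0.
Alternative bid $82510.2: Uma is highest, pays the top rival bid $76472.4; payoff $20325.6 − $76472.4 = −$56146.8.
Change in payoff = −$56146.8 − ($0) = −$56146.8.

−$56146.8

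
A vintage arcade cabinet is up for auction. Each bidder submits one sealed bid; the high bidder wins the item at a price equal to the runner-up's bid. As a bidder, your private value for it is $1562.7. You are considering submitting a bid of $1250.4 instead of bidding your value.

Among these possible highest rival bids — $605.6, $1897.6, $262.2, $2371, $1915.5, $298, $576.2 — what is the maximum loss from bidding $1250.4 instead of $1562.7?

$0

$605.6: same outcome either way → loss $0.
$1897.6: same outcome either way → loss $0.
$262.2: same outcome either way → loss $0.
$2371: same outcome either way → loss $0.
$1915.5: same outcome either way → loss $0.
$298: same outcome either way → loss $0.
$576.2: same outcome either way → loss $0.
Maximum loss: $0.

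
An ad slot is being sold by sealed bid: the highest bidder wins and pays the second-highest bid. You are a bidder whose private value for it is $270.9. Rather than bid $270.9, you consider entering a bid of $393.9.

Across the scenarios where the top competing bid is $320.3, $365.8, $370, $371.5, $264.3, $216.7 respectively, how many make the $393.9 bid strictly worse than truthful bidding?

4

The deviation hurts exactly when the highest competing bid lies strictly between $270.9 and $393.9 — overbidding then wins at a price above your value.
$320.3: inside the interval → strictly worse (loss $49.4).
$365.8: inside the interval → strictly worse (loss $94.9).
$370: inside the interval → strictly worse (loss $99.1).
$371.5: inside the interval → strictly worse (loss $100.6).
$264.3: below both → same outcome either way.
$216.7: below both → same outcome either way.
Count: 4.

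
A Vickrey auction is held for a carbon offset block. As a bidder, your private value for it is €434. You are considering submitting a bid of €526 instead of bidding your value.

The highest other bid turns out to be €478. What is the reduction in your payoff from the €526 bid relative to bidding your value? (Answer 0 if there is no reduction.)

Bidding your value €434: you lose (since €434 < €478). Payoff €0.
Bidding €526: you win and pay €478. Payoff €434 − €478 = −€44.
The competing bid €478 lies between your value and your inflated bid, so overbidding wins an item priced above your value.
Loss from deviating = €0 − (−€44) = €44.

€44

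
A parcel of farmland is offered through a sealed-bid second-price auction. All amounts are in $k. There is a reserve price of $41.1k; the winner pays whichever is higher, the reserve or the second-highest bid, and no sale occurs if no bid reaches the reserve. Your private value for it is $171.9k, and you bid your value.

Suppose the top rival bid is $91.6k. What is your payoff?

Your bid $171.9k is the highest and exceeds the reserve.
Price = max(second-highest bid, reserve) = max($91.6k, $41.1k) = $91.6k.
Payoff = $171.9k − $91.6k = $80.3k.

$80.3k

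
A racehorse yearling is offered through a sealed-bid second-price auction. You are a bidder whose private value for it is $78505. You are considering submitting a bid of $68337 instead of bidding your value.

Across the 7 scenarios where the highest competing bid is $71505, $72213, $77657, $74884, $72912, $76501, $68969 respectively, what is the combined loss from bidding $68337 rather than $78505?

The deviation costs you only when the competing bid falls strictly between $68337 and $78505; elsewhere both bids give the same outcome.
$71505: truthful payoff $7000, deviation payoff $0 → loss $7000.
$72213: truthful payoff $6292, deviation payoff $0 → loss $6292.
$77657: truthful payoff $848, deviation payoff $0 → loss $848.
$74884: truthful payoff $3621, deviation payoff $0 → loss $3621.
$72912: truthful payoff $5593, deviation payoff $0 → loss $5593.
$76501: truthful payoff $2004, deviation payoff $0 → loss $2004.
$68969: truthful payoff $9536, deviation payoff $0 → loss $9536.
Total loss = $7000 + $6292 + $848 + $3621 + $5593 + $2004 + $9536 = $34894.

$34894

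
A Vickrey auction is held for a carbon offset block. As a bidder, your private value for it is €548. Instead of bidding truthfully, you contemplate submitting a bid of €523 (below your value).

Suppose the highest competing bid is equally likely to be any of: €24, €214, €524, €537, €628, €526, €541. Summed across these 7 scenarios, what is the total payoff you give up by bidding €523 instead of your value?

€64

The deviation costs you only when the competing bid falls strictly between €523 and €548; elsewhere both bids give the same outcome.
€24: outcomes coincide → loss €0.
€214: outcomes coincide → loss €0.
€524: truthful payoff €24, deviation payoff €0 → loss €24.
€537: truthful payoff €11, deviation payoff €0 → loss €11.
€628: outcomes coincide → loss €0.
€526: truthful payoff €22, deviation payoff €0 → loss €22.
€541: truthful payoff €7, deviation payoff €0 → loss €7.
Total loss = €24 + €11 + €22 + €7 = €64.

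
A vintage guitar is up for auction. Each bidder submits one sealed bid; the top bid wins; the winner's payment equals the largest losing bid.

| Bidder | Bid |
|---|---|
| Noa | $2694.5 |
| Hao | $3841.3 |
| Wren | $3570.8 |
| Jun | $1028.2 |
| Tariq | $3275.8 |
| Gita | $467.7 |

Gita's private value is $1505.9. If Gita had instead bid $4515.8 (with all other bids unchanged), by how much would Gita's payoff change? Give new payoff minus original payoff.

The highest bid among the other bidders is $3841.3; Gita's bid doesn't change that.
Original bid $467.7: Gita is not highest (top rival bid is $3841.3); payoff $0.
Alternative bid $4515.8: Gita is highest, pays the top rival bid $3841.3; payoff $1505.9 − $3841.3 = −$2335.4.
Change in payoff = −$2335.4 − ($0) = −$2335.4.

−$2335.4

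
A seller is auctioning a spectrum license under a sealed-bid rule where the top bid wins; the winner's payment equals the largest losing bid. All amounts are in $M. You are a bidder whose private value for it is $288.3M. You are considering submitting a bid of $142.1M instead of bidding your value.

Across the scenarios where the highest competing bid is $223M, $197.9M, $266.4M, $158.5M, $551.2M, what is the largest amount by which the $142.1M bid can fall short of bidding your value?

$223M: truthful gives $65.3M, deviation gives $0M → loss $65.3M.
$197.9M: truthful gives $90.4M, deviation gives $0M → loss $90.4M.
$266.4M: truthful gives $21.9M, deviation gives $0M → loss $21.9M.
$158.5M: truthful gives $129.8M, deviation gives $0M → loss $129.8M.
$551.2M: same outcome either way → loss $0M.
Maximum loss: $129.8M.

$129.8M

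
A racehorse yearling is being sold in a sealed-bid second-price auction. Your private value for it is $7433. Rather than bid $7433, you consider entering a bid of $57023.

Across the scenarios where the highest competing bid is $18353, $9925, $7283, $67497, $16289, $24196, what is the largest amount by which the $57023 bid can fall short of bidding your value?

$18353: truthful gives $0, deviation gives −$10920 → loss $10920.
$9925: truthful gives $0, deviation gives −$2492 → loss $2492.
$7283: same outcome either way → loss $0.
$67497: same outcome either way → loss $0.
$16289: truthful gives $0, deviation gives −$8856 → loss $8856.
$24196: truthful gives $0, deviation gives −$16763 → loss $16763.
Maximum loss: $16763.

$16763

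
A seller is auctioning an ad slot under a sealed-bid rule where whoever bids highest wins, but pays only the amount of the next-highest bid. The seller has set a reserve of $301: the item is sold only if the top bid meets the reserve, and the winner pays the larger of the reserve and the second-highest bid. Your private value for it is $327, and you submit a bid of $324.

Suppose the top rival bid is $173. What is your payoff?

Your bid $324 is the highest and exceeds the reserve.
Price = max(second-highest bid, reserve) = max($173, $301) = $301.
Payoff = $327 − $301 = $26.

$26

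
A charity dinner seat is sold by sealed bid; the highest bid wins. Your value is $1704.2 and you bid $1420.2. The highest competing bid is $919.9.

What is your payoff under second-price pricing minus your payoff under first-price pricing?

$500.3

You have the highest bid, so you win under either rule.
Second-price: pay $919.9 → payoff $784.3.
First-price: pay your own bid $1420.2 → payoff $284.
Difference = $784.3 − ($284) = $500.3.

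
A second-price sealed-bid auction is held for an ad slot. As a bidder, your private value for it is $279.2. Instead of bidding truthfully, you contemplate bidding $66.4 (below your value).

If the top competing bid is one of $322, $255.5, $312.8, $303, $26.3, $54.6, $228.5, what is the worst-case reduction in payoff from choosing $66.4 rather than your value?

$322: same outcome either way → loss $0.
$255.5: truthful gives $23.7, deviation gives $0 → loss $23.7.
$312.8: same outcome either way → loss $0.
$303: same outcome either way → loss $0.
$26.3: same outcome either way → loss $0.
$54.6: same outcome either way → loss $0.
$228.5: truthful gives $50.7, deviation gives $0 → loss $50.7.
Maximum loss: $50.7.

$50.7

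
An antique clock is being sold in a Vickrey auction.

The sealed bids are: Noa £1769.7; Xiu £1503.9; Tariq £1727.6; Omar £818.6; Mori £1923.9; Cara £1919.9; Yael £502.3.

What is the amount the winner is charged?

Highest bid: Mori at £1923.9, so Mori wins.
Second-highest bid: Cara at £1919.9 — that is the price the winner pays.

£1919.9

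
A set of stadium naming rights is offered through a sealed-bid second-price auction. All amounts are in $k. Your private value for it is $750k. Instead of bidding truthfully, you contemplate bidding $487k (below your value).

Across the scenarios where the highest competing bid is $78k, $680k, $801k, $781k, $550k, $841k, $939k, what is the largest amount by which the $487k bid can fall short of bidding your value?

$200k

$78k: same outcome either way → loss $0k.
$680k: truthful gives $70k, deviation gives $0k → loss $70k.
$801k: same outcome either way → loss $0k.
$781k: same outcome either way → loss $0k.
$550k: truthful gives $200k, deviation gives $0k → loss $200k.
$841k: same outcome either way → loss $0k.
$939k: same outcome either way → loss $0k.
Maximum loss: $200k.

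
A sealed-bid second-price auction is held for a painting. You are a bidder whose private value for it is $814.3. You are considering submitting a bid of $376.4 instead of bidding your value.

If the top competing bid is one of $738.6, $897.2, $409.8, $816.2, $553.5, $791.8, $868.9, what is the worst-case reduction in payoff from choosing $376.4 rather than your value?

$404.5

$738.6: truthful gives $75.7, deviation gives $0 → loss $75.7.
$897.2: same outcome either way → loss $0.
$409.8: truthful gives $404.5, deviation gives $0 → loss $404.5.
$816.2: same outcome either way → loss $0.
$553.5: truthful gives $260.8, deviation gives $0 → loss $260.8.
$791.8: truthful gives $22.5, deviation gives $0 → loss $22.5.
$868.9: same outcome either way → loss $0.
Maximum loss: $404.5.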